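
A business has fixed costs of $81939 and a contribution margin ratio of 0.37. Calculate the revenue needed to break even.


Formula: BER = Fixed Costs / Contribution Margin Ratio
BER = $81939 / 0.37
BER = $221456.76 (to the nearest cent)

$221456.76


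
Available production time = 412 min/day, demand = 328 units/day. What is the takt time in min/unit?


Formula: Takt Time = Available Production Time / Customer Demand
Takt = 412 min/day / 328 units/day
Takt = 1.26 min/unit

1.26 min/unit


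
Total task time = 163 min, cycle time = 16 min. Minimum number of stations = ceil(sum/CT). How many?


Formula: N_min = ceil(Sum of Task Times / Cycle Time)
N_min = ceil(163 min / 16 min) = ceil(10.1875)
N_min = 11 stations

11


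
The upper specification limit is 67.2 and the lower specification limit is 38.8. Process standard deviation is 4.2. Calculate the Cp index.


Cp = (67.2 - 38.8) / (6 * 4.2)

1.13


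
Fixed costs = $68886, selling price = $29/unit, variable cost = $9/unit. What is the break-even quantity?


Formula: BEQ = Fixed Costs / (Price - Variable Cost)
Contribution margin = $29 - $9 = $20/unit
BEQ = ceil($68886 / $20/unit) = ceil(3444.3) = 3445 units

3445 units


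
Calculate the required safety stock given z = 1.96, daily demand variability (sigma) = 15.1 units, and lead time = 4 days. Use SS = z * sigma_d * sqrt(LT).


Formula: SS = z * sigma_d * sqrt(LT)
sqrt(LT) = sqrt(4) = 2.0
SS = 1.96 * 15.1 * 2.0
SS = 59.2 units

59.2 units


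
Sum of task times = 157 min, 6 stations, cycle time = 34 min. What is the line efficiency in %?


Formula: Efficiency = Sum of Task Times / (N_stations * CT) * 100
Total station capacity = 6 stations * 34 min = 204 min
Efficiency = 157 / 204 * 100 = 77.0%

77.0%


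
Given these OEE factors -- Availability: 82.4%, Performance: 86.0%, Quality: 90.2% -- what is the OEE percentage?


Formula: OEE = Availability * Performance * Quality / 10000
A * P = 82.4% * 86.0% / 100 = 70.86%
OEE = 70.86% * 90.2% / 100 = 63.9%

63.9%


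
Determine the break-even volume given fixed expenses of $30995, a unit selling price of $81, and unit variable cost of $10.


Formula: BEQ = Fixed Costs / (Price - Variable Cost)
Contribution margin = $81 - $10 = $71/unit
BEQ = ceil($30995 / $71/unit) = ceil(436.55) = 437 units

437 units


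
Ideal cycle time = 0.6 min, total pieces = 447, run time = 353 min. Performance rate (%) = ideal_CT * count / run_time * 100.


Formula: Performance = (Ideal CT * Total Count) / Run Time * 100
Ideal output time = 0.6 * 447 = 268.2 min
Performance = 268.2 / 353 * 100 = 76.0%

76.0%


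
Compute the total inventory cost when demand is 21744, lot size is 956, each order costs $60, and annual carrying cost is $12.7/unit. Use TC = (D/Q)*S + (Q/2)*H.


TC = 21744/956 * 60 + 956/2 * 12.7

$7435.29


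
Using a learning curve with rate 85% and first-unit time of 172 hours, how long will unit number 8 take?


Formula: T_n = T_1 * (learning_rate)^(log2(n)) where learning_rate = rate/100
Doublings = log2(8) = 3
T_n = 172 * 0.85^3
T_n = 172 * 0.6141 = 105.6 hours

105.6 hours


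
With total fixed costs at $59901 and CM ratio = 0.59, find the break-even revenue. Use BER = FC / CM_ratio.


Formula: BER = Fixed Costs / Contribution Margin Ratio
BER = $59901 / 0.59
BER = $101527.12 (to the nearest cent)

$101527.12


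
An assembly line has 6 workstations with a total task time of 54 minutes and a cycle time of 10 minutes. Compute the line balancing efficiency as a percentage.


Formula: Efficiency = Sum of Task Times / (N_stations * CT) * 100
Total station capacity = 6 stations * 10 min = 60 min
Efficiency = 54 / 60 * 100 = 90.0%

90.0%


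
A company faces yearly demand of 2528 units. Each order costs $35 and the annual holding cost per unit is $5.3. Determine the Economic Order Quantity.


Formula: EOQ = sqrt(2 * D * S / H)
Numerator: 2 * 2528 * 35 = 176960
2DS/H = 176960 / 5.3 = 33388.7
EOQ = sqrt(33388.7) = 182.7 units

182.7 units


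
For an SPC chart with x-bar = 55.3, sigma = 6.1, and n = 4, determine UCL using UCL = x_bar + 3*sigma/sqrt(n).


UCL = 55.3 + 3 * 6.1 / sqrt(4)

64.45


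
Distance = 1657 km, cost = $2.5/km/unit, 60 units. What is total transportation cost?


TC = dist * cost * units = 1657 * 2.5 * 60 = $248550.00

$248550.00


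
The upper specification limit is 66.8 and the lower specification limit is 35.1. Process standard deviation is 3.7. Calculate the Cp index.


Cp = (66.8 - 35.1) / (6 * 3.7)

1.43


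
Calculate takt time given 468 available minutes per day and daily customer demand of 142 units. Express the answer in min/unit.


Formula: Takt Time = Available Production Time / Customer Demand
Takt = 468 min/day / 142 units/day
Takt = 3.3 min/unit

3.3 min/unit


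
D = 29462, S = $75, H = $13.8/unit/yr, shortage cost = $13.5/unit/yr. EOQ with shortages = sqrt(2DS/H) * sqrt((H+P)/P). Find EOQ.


Formula: EOQ* = sqrt(2DS/H) * sqrt((H+P)/P)
Base EOQ = sqrt(2*29462*75/13.8) = 565.9 units
Correction = sqrt((13.8+13.5)/13.5) = 1.42205
EOQ* = 565.9 * 1.42205 = 804.7 units

804.7 units


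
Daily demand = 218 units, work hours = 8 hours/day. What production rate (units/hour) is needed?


Formula: Production Rate = Daily Demand / Available Hours
Rate = 218 units/day / 8 hours/day
Rate = 27.3 units/hour

27.3 units/hour


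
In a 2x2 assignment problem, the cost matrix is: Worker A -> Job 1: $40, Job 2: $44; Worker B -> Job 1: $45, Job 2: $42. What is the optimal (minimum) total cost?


Option 1: A->1 + B->2 = $40 + $42 = $82
Option 2: A->2 + B->1 = $44 + $45 = $89
Min cost = min($82, $89) = $82

$82


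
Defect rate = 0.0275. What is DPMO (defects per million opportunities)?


DPMO = defect_rate * 1000000 = 0.0275 * 1000000

27500


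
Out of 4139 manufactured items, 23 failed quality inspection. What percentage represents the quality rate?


Formula: Quality Rate = Good Pieces / Total Pieces * 100
Good pieces = 4139 - 23 = 4116
QR = 4116 / 4139 * 100 = 99.4%

99.4%


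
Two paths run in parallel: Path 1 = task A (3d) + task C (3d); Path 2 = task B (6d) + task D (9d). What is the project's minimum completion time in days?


Path 1 = 3 + 3 = 6 days
Path 2 = 6 + 9 = 15 days
Duration = max(6, 15) = 15 days

15 days


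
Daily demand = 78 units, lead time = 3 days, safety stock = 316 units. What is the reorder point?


Formula: ROP = (Daily Demand * Lead Time) + Safety Stock
Demand during lead time = 78 * 3 = 234 units
ROP = 234 + 316 = 550 units

550 units


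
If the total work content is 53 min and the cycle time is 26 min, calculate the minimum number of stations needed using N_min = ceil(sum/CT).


Formula: N_min = ceil(Sum of Task Times / Cycle Time)
N_min = ceil(53 min / 26 min) = ceil(2.0385)
N_min = 3 stations

3


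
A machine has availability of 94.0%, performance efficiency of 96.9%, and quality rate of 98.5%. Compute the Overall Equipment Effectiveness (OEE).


Formula: OEE = Availability * Performance * Quality / 10000
A * P = 94.0% * 96.9% / 100 = 91.09%
OEE = 91.09% * 98.5% / 100 = 89.7%

89.7%


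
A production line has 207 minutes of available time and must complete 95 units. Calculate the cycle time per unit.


Formula: CT = Available Time / Number of Units
CT = 207 min / 95 units
CT = 2.18 min/unit

2.18 min/unit


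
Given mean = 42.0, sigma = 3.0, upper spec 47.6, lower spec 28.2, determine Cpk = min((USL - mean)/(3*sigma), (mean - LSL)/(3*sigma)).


Cpu = (47.6 - 42.0) / (3 * 3.0) = 0.62
Cpl = (42.0 - 28.2) / (3 * 3.0) = 1.53
Cpk = min(0.62, 1.53) = 0.62

0.62


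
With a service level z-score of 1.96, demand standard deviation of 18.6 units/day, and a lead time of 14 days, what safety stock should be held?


Formula: SS = z * sigma_d * sqrt(LT)
sqrt(LT) = sqrt(14) = 3.7417
SS = 1.96 * 18.6 * 3.7417
SS = 136.4 units

136.4 units


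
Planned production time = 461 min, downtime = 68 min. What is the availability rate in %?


Formula: Availability = (Planned Time - Downtime) / Planned Time * 100
Uptime = 461 - 68 = 393 min
Availability = 393 / 461 * 100 = 85.2%

85.2%


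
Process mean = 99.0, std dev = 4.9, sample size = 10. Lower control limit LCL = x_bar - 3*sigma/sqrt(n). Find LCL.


LCL = 99.0 - 3 * 4.9 / sqrt(10)

94.35


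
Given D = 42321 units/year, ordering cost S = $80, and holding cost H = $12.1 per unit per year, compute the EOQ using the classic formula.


Formula: EOQ = sqrt(2 * D * S / H)
Numerator: 2 * 42321 * 80 = 6771360
2DS/H = 6771360 / 12.1 = 559616.5
EOQ = sqrt(559616.5) = 748.1 units

748.1 units


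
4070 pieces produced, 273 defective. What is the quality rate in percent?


Formula: Quality Rate = Good Pieces / Total Pieces * 100
Good pieces = 4070 - 273 = 3797
QR = 3797 / 4070 * 100 = 93.3%

93.3%


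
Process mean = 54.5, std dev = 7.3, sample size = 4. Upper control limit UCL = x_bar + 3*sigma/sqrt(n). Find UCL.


UCL = 54.5 + 3 * 7.3 / sqrt(4)

65.45


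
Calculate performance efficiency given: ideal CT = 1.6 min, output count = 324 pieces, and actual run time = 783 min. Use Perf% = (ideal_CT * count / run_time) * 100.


Formula: Performance = (Ideal CT * Total Count) / Run Time * 100
Ideal output time = 1.6 * 324 = 518.4 min
Performance = 518.4 / 783 * 100 = 66.2%

66.2%


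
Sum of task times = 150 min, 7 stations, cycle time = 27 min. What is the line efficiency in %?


Formula: Efficiency = Sum of Task Times / (N_stations * CT) * 100
Total station capacity = 7 stations * 27 min = 189 min
Efficiency = 150 / 189 * 100 = 79.4%

79.4%


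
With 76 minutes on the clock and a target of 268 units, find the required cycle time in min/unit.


Formula: CT = Available Time / Number of Units
CT = 76 min / 268 units
CT = 0.28 min/unit

0.28 min/unit


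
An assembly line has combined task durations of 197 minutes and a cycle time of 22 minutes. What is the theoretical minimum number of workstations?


Formula: N_min = ceil(Sum of Task Times / Cycle Time)
N_min = ceil(197 min / 22 min) = ceil(8.9545)
N_min = 9 stations

9


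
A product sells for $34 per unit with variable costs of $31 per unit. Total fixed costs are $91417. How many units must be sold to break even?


Formula: BEQ = Fixed Costs / (Price - Variable Cost)
Contribution margin = $34 - $31 = $3/unit
BEQ = ceil($91417 / $3/unit) = ceil(30472.33) = 30473 units

30473 units


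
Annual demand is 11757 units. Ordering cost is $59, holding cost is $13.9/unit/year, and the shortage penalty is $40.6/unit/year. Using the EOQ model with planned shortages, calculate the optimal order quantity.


Formula: EOQ* = sqrt(2DS/H) * sqrt((H+P)/P)
Base EOQ = sqrt(2*11757*59/13.9) = 315.92 units
Correction = sqrt((13.9+40.6)/40.6) = 1.1586
EOQ* = 315.92 * 1.1586 = 366.0 units

366.0 units


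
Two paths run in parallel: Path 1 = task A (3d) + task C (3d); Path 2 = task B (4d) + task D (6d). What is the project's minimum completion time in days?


Path 1 = 3 + 3 = 6 days
Path 2 = 4 + 6 = 10 days
Duration = max(6, 10) = 10 days

10 days


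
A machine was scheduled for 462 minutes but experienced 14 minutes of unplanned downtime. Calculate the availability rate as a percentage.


Formula: Availability = (Planned Time - Downtime) / Planned Time * 100
Uptime = 462 - 14 = 448 min
Availability = 448 / 462 * 100 = 97.0%

97.0%


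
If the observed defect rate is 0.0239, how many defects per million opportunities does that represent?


DPMO = defect_rate * 1000000 = 0.0239 * 1000000

23900


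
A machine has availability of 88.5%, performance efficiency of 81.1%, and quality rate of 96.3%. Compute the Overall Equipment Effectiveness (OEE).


Formula: OEE = Availability * Performance * Quality / 10000
A * P = 88.5% * 81.1% / 100 = 71.77%
OEE = 71.77% * 96.3% / 100 = 69.1%

69.1%


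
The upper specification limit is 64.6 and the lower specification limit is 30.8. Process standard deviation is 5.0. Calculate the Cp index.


Cp = (64.6 - 30.8) / (6 * 5.0)

1.13


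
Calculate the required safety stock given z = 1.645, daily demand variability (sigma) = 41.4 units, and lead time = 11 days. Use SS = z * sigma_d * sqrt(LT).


Formula: SS = z * sigma_d * sqrt(LT)
sqrt(LT) = sqrt(11) = 3.3166
SS = 1.645 * 41.4 * 3.3166
SS = 225.9 units

225.9 units


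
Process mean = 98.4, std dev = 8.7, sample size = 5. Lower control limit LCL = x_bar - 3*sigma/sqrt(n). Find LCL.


LCL = 98.4 - 3 * 8.7 / sqrt(5)

86.73


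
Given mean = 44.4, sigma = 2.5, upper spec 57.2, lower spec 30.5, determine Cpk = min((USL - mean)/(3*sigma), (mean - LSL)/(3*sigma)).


Cpu = (57.2 - 44.4) / (3 * 2.5) = 1.71
Cpl = (44.4 - 30.5) / (3 * 2.5) = 1.85
Cpk = min(1.71, 1.85) = 1.71

1.71


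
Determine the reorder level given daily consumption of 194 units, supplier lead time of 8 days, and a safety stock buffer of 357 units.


Formula: ROP = (Daily Demand * Lead Time) + Safety Stock
Demand during lead time = 194 * 8 = 1552 units
ROP = 1552 + 357 = 1909 units

1909 units


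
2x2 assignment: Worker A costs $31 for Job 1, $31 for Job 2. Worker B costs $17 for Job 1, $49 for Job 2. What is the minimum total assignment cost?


Option 1: A->1 + B->2 = $31 + $49 = $80
Option 2: A->2 + B->1 = $31 + $17 = $48
Min cost = min($80, $48) = $48

$48


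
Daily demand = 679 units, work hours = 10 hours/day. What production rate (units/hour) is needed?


Formula: Production Rate = Daily Demand / Available Hours
Rate = 679 units/day / 10 hours/day
Rate = 67.9 units/hour

67.9 units/hour


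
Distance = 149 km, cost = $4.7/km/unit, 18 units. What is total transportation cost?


TC = dist * cost * units = 149 * 4.7 * 18 = $12605.40

$12605.40


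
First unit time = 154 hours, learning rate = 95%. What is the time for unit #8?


Formula: T_n = T_1 * (learning_rate)^(log2(n)) where learning_rate = rate/100
Doublings = log2(8) = 3
T_n = 154 * 0.95^3
T_n = 154 * 0.8574 = 132.0 hours

132.0 hours


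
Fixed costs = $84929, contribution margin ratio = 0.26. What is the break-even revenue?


Formula: BER = Fixed Costs / Contribution Margin Ratio
BER = $84929 / 0.26
BER = $326650.00 (to the nearest cent)

$326650.00


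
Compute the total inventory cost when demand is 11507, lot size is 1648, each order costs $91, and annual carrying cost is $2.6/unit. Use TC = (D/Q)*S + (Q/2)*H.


TC = 11507/1648 * 91 + 1648/2 * 2.6

$2777.80


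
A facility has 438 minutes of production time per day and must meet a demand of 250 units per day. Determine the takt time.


Formula: Takt Time = Available Production Time / Customer Demand
Takt = 438 min/day / 250 units/day
Takt = 1.75 min/unit

1.75 min/unit


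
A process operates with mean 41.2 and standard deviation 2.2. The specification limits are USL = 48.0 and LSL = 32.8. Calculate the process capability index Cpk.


Cpu = (48.0 - 41.2) / (3 * 2.2) = 1.03
Cpl = (41.2 - 32.8) / (3 * 2.2) = 1.27
Cpk = min(1.03, 1.27) = 1.03

1.03


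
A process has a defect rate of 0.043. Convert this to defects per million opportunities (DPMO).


DPMO = defect_rate * 1000000 = 0.043 * 1000000

43000


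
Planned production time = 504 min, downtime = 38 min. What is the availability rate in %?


Formula: Availability = (Planned Time - Downtime) / Planned Time * 100
Uptime = 504 - 38 = 466 min
Availability = 466 / 504 * 100 = 92.5%

92.5%


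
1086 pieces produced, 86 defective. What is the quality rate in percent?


Formula: Quality Rate = Good Pieces / Total Pieces * 100
Good pieces = 1086 - 86 = 1000
QR = 1000 / 1086 * 100 = 92.1%

92.1%


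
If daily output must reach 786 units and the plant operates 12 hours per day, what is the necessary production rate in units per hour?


Formula: Production Rate = Daily Demand / Available Hours
Rate = 786 units/day / 12 hours/day
Rate = 65.5 units/hour

65.5 units/hour


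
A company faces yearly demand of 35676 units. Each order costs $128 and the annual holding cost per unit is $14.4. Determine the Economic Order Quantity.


Formula: EOQ = sqrt(2 * D * S / H)
Numerator: 2 * 35676 * 128 = 9133056
2DS/H = 9133056 / 14.4 = 634240.0
EOQ = sqrt(634240.0) = 796.4 units

796.4 units


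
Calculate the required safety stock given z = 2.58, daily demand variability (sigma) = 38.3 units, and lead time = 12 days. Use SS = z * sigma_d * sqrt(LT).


Formula: SS = z * sigma_d * sqrt(LT)
sqrt(LT) = sqrt(12) = 3.4641
SS = 2.58 * 38.3 * 3.4641
SS = 342.3 units

342.3 units


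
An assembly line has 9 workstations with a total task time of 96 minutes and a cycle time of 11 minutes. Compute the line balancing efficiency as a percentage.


Formula: Efficiency = Sum of Task Times / (N_stations * CT) * 100
Total station capacity = 9 stations * 11 min = 99 min
Efficiency = 96 / 99 * 100 = 97.0%

97.0%


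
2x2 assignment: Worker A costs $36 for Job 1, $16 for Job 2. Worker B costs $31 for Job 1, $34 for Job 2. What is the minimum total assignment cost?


Option 1: A->1 + B->2 = $36 + $34 = $70
Option 2: A->2 + B->1 = $16 + $31 = $47
Min cost = min($70, $47) = $47

$47


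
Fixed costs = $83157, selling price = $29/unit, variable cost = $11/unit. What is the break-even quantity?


Formula: BEQ = Fixed Costs / (Price - Variable Cost)
Contribution margin = $29 - $11 = $18/unit
BEQ = ceil($83157 / $18/unit) = ceil(4619.83) = 4620 units

4620 units


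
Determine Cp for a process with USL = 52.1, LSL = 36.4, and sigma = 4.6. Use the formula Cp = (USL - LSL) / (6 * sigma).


Cp = (52.1 - 36.4) / (6 * 4.6)

0.57


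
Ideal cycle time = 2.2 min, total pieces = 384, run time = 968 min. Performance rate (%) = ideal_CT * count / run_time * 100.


Formula: Performance = (Ideal CT * Total Count) / Run Time * 100
Ideal output time = 2.2 * 384 = 844.8 min
Performance = 844.8 / 968 * 100 = 87.3%

87.3%


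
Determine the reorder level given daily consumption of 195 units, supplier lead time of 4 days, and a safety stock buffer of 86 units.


Formula: ROP = (Daily Demand * Lead Time) + Safety Stock
Demand during lead time = 195 * 4 = 780 units
ROP = 780 + 86 = 866 units

866 units


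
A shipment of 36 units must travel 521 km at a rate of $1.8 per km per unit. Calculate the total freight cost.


TC = dist * cost * units = 521 * 1.8 * 36 = $33760.80

$33760.80


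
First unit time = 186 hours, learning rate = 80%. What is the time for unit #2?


Formula: T_n = T_1 * (learning_rate)^(log2(n)) where learning_rate = rate/100
Doublings = log2(2) = 1
T_n = 186 * 0.8^1
T_n = 186 * 0.8 = 148.8 hours

148.8 hours


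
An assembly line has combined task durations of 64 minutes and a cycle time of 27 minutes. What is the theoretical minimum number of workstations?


Formula: N_min = ceil(Sum of Task Times / Cycle Time)
N_min = ceil(64 min / 27 min) = ceil(2.3704)
N_min = 3 stations

3


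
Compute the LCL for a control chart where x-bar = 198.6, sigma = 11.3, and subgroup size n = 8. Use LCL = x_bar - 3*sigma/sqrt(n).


LCL = 198.6 - 3 * 11.3 / sqrt(8)

186.61


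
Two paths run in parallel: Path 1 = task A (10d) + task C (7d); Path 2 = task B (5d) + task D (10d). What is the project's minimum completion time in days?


Path 1 = 10 + 7 = 17 days
Path 2 = 5 + 10 = 15 days
Duration = max(17, 15) = 17 days

17 days


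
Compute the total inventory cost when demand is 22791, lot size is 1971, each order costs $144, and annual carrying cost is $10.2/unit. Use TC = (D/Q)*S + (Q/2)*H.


TC = 22791/1971 * 144 + 1971/2 * 10.2

$11717.20


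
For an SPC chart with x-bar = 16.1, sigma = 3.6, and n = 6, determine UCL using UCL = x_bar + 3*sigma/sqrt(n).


UCL = 16.1 + 3 * 3.6 / sqrt(6)

20.51


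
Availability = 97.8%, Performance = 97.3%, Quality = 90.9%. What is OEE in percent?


Formula: OEE = Availability * Performance * Quality / 10000
A * P = 97.8% * 97.3% / 100 = 95.16%
OEE = 95.16% * 90.9% / 100 = 86.5%

86.5%


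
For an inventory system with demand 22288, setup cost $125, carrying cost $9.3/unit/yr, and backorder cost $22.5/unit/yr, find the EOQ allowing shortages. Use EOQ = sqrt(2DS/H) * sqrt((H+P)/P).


Formula: EOQ* = sqrt(2DS/H) * sqrt((H+P)/P)
Base EOQ = sqrt(2*22288*125/9.3) = 774.04 units
Correction = sqrt((9.3+22.5)/22.5) = 1.18884
EOQ* = 774.04 * 1.18884 = 920.2 units

920.2 units


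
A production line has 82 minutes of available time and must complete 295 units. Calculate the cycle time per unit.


Formula: CT = Available Time / Number of Units
CT = 82 min / 295 units
CT = 0.28 min/unit

0.28 min/unit


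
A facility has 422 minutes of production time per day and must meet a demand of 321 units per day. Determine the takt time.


Formula: Takt Time = Available Production Time / Customer Demand
Takt = 422 min/day / 321 units/day
Takt = 1.31 min/unit

1.31 min/unit


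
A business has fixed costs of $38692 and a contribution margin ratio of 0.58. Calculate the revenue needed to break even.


Formula: BER = Fixed Costs / Contribution Margin Ratio
BER = $38692 / 0.58
BER = $66710.34 (to the nearest cent)

$66710.34


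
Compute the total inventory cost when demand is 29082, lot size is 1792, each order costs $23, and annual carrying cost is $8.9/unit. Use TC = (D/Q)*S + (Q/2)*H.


TC = 29082/1792 * 23 + 1792/2 * 8.9

$8347.66


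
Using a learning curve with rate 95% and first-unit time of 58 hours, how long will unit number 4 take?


Formula: T_n = T_1 * (learning_rate)^(log2(n)) where learning_rate = rate/100
Doublings = log2(4) = 2
T_n = 58 * 0.95^2
T_n = 58 * 0.9025 = 52.3 hours

52.3 hours


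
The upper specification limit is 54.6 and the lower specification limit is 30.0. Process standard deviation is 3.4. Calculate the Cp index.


Cp = (54.6 - 30.0) / (6 * 3.4)

1.21


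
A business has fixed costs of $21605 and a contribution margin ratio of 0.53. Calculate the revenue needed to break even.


Formula: BER = Fixed Costs / Contribution Margin Ratio
BER = $21605 / 0.53
BER = $40764.15 (to the nearest cent)

$40764.15


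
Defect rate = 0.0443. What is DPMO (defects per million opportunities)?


DPMO = defect_rate * 1000000 = 0.0443 * 1000000

44300


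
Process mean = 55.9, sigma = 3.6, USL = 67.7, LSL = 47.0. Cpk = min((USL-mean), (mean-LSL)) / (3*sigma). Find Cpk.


Cpu = (67.7 - 55.9) / (3 * 3.6) = 1.09
Cpl = (55.9 - 47.0) / (3 * 3.6) = 0.82
Cpk = min(1.09, 0.82) = 0.82

0.82


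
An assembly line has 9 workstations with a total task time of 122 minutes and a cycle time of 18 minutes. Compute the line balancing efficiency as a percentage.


Formula: Efficiency = Sum of Task Times / (N_stations * CT) * 100
Total station capacity = 9 stations * 18 min = 162 min
Efficiency = 122 / 162 * 100 = 75.3%

75.3%


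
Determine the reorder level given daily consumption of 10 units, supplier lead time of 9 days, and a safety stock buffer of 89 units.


Formula: ROP = (Daily Demand * Lead Time) + Safety Stock
Demand during lead time = 10 * 9 = 90 units
ROP = 90 + 89 = 179 units

179 units


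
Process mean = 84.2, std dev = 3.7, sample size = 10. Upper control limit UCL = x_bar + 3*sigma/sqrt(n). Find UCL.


UCL = 84.2 + 3 * 3.7 / sqrt(10)

87.71


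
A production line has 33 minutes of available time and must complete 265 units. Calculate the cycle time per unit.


Formula: CT = Available Time / Number of Units
CT = 33 min / 265 units
CT = 0.12 min/unit

0.12 min/unit


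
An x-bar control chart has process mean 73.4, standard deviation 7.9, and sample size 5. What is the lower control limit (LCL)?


LCL = 73.4 - 3 * 7.9 / sqrt(5)

62.8


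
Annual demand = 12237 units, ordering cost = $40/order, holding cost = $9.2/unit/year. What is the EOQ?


Formula: EOQ = sqrt(2 * D * S / H)
Numerator: 2 * 12237 * 40 = 978960
2DS/H = 978960 / 9.2 = 106408.7
EOQ = sqrt(106408.7) = 326.2 units

326.2 units


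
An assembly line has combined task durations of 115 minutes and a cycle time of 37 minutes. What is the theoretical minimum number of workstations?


Formula: N_min = ceil(Sum of Task Times / Cycle Time)
N_min = ceil(115 min / 37 min) = ceil(3.1081)
N_min = 4 stations

4


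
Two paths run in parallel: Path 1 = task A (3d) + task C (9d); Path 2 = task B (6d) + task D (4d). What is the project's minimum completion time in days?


Path 1 = 3 + 9 = 12 days
Path 2 = 6 + 4 = 10 days
Duration = max(12, 10) = 12 days

12 days


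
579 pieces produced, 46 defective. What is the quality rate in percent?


Formula: Quality Rate = Good Pieces / Total Pieces * 100
Good pieces = 579 - 46 = 533
QR = 533 / 579 * 100 = 92.1%

92.1%


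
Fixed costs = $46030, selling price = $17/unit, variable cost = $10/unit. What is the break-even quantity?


Formula: BEQ = Fixed Costs / (Price - Variable Cost)
Contribution margin = $17 - $10 = $7/unit
BEQ = ceil($46030 / $7/unit) = ceil(6575.71) = 6576 units

6576 units


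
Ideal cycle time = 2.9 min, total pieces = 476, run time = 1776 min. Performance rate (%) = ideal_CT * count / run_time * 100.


Formula: Performance = (Ideal CT * Total Count) / Run Time * 100
Ideal output time = 2.9 * 476 = 1380.4 min
Performance = 1380.4 / 1776 * 100 = 77.7%

77.7%


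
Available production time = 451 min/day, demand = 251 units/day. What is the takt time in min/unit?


Formula: Takt Time = Available Production Time / Customer Demand
Takt = 451 min/day / 251 units/day
Takt = 1.8 min/unit

1.8 min/unit


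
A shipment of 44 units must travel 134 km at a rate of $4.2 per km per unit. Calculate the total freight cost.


TC = dist * cost * units = 134 * 4.2 * 44 = $24763.20

$24763.20


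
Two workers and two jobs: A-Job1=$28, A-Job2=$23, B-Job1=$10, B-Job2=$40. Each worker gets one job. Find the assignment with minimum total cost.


Option 1: A->1 + B->2 = $28 + $40 = $68
Option 2: A->2 + B->1 = $23 + $10 = $33
Min cost = min($68, $33) = $33

$33


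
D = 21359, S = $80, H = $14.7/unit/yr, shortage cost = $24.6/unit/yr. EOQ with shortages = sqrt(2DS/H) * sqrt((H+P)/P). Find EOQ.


Formula: EOQ* = sqrt(2DS/H) * sqrt((H+P)/P)
Base EOQ = sqrt(2*21359*80/14.7) = 482.16 units
Correction = sqrt((14.7+24.6)/24.6) = 1.26395
EOQ* = 482.16 * 1.26395 = 609.4 units

609.4 units


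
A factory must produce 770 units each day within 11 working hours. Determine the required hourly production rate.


Formula: Production Rate = Daily Demand / Available Hours
Rate = 770 units/day / 11 hours/day
Rate = 70.0 units/hour

70.0 units/hour


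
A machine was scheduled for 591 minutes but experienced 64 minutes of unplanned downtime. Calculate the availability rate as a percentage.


Formula: Availability = (Planned Time - Downtime) / Planned Time * 100
Uptime = 591 - 64 = 527 min
Availability = 527 / 591 * 100 = 89.2%

89.2%


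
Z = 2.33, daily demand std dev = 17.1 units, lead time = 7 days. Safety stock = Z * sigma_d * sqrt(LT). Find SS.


Formula: SS = z * sigma_d * sqrt(LT)
sqrt(LT) = sqrt(7) = 2.6458
SS = 2.33 * 17.1 * 2.6458
SS = 105.4 units

105.4 units


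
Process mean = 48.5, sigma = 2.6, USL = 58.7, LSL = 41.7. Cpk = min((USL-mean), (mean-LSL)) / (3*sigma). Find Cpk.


Cpu = (58.7 - 48.5) / (3 * 2.6) = 1.31
Cpl = (48.5 - 41.7) / (3 * 2.6) = 0.87
Cpk = min(1.31, 0.87) = 0.87

0.87


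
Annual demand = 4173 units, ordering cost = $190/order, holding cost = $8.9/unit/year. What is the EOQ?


Formula: EOQ = sqrt(2 * D * S / H)
Numerator: 2 * 4173 * 190 = 1585740
2DS/H = 1585740 / 8.9 = 178173.0
EOQ = sqrt(178173.0) = 422.1 units

422.1 units


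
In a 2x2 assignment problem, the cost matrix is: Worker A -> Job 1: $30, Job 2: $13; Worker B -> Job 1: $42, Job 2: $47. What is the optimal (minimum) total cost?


Option 1: A->1 + B->2 = $30 + $47 = $77
Option 2: A->2 + B->1 = $13 + $42 = $55
Min cost = min($77, $55) = $55

$55


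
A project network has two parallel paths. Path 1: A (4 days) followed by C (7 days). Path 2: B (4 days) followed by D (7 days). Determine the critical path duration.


Path 1 = 4 + 7 = 11 days
Path 2 = 4 + 7 = 11 days
Duration = max(11, 11) = 11 days

11 days


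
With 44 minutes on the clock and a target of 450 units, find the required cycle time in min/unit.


Formula: CT = Available Time / Number of Units
CT = 44 min / 450 units
CT = 0.1 min/unit

0.1 min/unit


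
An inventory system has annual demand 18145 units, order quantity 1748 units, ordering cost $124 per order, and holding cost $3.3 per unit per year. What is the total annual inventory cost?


TC = 18145/1748 * 124 + 1748/2 * 3.3

$4171.37


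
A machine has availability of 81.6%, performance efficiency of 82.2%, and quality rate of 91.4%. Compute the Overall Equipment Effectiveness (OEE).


Formula: OEE = Availability * Performance * Quality / 10000
A * P = 81.6% * 82.2% / 100 = 67.08%
OEE = 67.08% * 91.4% / 100 = 61.3%

61.3%


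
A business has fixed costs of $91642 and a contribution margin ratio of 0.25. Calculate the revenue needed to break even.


Formula: BER = Fixed Costs / Contribution Margin Ratio
BER = $91642 / 0.25
BER = $366568.00 (to the nearest cent)

$366568.00


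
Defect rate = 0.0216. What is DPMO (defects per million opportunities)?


DPMO = defect_rate * 1000000 = 0.0216 * 1000000

21600


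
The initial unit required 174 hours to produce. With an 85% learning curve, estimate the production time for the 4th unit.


Formula: T_n = T_1 * (learning_rate)^(log2(n)) where learning_rate = rate/100
Doublings = log2(4) = 2
T_n = 174 * 0.85^2
T_n = 174 * 0.7225 = 125.7 hours

125.7 hours


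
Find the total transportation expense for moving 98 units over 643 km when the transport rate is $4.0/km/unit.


TC = dist * cost * units = 643 * 4.0 * 98 = $252056.00

$252056.00


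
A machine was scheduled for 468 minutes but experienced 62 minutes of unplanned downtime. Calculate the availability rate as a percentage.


Formula: Availability = (Planned Time - Downtime) / Planned Time * 100
Uptime = 468 - 62 = 406 min
Availability = 406 / 468 * 100 = 86.8%

86.8%


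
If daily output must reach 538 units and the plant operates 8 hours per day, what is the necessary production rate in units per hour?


Formula: Production Rate = Daily Demand / Available Hours
Rate = 538 units/day / 8 hours/day
Rate = 67.3 units/hour

67.3 units/hour


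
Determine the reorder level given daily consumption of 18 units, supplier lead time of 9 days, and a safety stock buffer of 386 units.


Formula: ROP = (Daily Demand * Lead Time) + Safety Stock
Demand during lead time = 18 * 9 = 162 units
ROP = 162 + 386 = 548 units

548 units


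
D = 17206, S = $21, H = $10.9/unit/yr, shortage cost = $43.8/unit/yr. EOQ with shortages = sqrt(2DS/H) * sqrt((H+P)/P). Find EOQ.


Formula: EOQ* = sqrt(2DS/H) * sqrt((H+P)/P)
Base EOQ = sqrt(2*17206*21/10.9) = 257.48 units
Correction = sqrt((10.9+43.8)/43.8) = 1.11752
EOQ* = 257.48 * 1.11752 = 287.7 units

287.7 units


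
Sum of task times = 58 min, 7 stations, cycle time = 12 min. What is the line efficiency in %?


Formula: Efficiency = Sum of Task Times / (N_stations * CT) * 100
Total station capacity = 7 stations * 12 min = 84 min
Efficiency = 58 / 84 * 100 = 69.0%

69.0%


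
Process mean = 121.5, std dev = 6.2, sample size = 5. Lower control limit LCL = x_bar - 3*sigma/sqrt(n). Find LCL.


LCL = 121.5 - 3 * 6.2 / sqrt(5)

113.18


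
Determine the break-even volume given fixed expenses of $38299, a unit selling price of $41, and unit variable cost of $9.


Formula: BEQ = Fixed Costs / (Price - Variable Cost)
Contribution margin = $41 - $9 = $32/unit
BEQ = ceil($38299 / $32/unit) = ceil(1196.84) = 1197 units

1197 units


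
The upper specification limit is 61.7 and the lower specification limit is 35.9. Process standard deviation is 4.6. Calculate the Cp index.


Cp = (61.7 - 35.9) / (6 * 4.6)

0.93


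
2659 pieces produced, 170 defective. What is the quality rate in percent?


Formula: Quality Rate = Good Pieces / Total Pieces * 100
Good pieces = 2659 - 170 = 2489
QR = 2489 / 2659 * 100 = 93.6%

93.6%


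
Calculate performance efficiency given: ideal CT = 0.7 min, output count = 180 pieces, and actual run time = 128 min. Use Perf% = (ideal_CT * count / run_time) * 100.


Formula: Performance = (Ideal CT * Total Count) / Run Time * 100
Ideal output time = 0.7 * 180 = 126.0 min
Performance = 126.0 / 128 * 100 = 98.4%

98.4%


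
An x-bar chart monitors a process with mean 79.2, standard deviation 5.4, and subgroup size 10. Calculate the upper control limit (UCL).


UCL = 79.2 + 3 * 5.4 / sqrt(10)

84.32


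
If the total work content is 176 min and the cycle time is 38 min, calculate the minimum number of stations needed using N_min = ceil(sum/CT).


Formula: N_min = ceil(Sum of Task Times / Cycle Time)
N_min = ceil(176 min / 38 min) = ceil(4.6316)
N_min = 5 stations

5


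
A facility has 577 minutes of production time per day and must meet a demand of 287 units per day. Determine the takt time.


Formula: Takt Time = Available Production Time / Customer Demand
Takt = 577 min/day / 287 units/day
Takt = 2.01 min/unit

2.01 min/unit


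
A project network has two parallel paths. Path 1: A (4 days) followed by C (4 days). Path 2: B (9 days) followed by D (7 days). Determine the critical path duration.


Path 1 = 4 + 4 = 8 days
Path 2 = 9 + 7 = 16 days
Duration = max(8, 16) = 16 days

16 days


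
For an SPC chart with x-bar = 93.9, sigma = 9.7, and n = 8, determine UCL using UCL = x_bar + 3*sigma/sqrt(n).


UCL = 93.9 + 3 * 9.7 / sqrt(8)

104.19


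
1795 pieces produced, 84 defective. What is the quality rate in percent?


Formula: Quality Rate = Good Pieces / Total Pieces * 100
Good pieces = 1795 - 84 = 1711
QR = 1711 / 1795 * 100 = 95.3%

95.3%


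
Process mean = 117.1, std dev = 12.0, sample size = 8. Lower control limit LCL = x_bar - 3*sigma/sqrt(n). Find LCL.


LCL = 117.1 - 3 * 12.0 / sqrt(8)

104.37


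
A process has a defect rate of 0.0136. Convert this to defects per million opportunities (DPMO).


DPMO = defect_rate * 1000000 = 0.0136 * 1000000

13600


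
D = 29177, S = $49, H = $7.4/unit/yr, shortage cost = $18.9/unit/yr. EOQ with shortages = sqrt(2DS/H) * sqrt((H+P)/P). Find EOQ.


Formula: EOQ* = sqrt(2DS/H) * sqrt((H+P)/P)
Base EOQ = sqrt(2*29177*49/7.4) = 621.61 units
Correction = sqrt((7.4+18.9)/18.9) = 1.17963
EOQ* = 621.61 * 1.17963 = 733.3 units

733.3 units


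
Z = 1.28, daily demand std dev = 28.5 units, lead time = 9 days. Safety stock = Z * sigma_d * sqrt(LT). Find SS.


Formula: SS = z * sigma_d * sqrt(LT)
sqrt(LT) = sqrt(9) = 3.0
SS = 1.28 * 28.5 * 3.0
SS = 109.4 units

109.4 units


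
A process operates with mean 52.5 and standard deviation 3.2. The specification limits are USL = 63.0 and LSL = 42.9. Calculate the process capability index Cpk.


Cpu = (63.0 - 52.5) / (3 * 3.2) = 1.09
Cpl = (52.5 - 42.9) / (3 * 3.2) = 1.0
Cpk = min(1.09, 1.0) = 1.0

1.0


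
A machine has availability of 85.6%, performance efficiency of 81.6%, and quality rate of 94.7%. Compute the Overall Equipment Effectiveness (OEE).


Formula: OEE = Availability * Performance * Quality / 10000
A * P = 85.6% * 81.6% / 100 = 69.85%
OEE = 69.85% * 94.7% / 100 = 66.1%

66.1%


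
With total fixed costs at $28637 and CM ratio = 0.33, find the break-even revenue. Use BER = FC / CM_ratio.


Formula: BER = Fixed Costs / Contribution Margin Ratio
BER = $28637 / 0.33
BER = $86778.79 (to the nearest cent)

$86778.79


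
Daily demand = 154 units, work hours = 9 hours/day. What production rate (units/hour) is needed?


Formula: Production Rate = Daily Demand / Available Hours
Rate = 154 units/day / 9 hours/day
Rate = 17.1 units/hour

17.1 units/hour


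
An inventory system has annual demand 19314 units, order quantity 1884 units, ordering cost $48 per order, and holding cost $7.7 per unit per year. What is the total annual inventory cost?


TC = 19314/1884 * 48 + 1884/2 * 7.7

$7745.48


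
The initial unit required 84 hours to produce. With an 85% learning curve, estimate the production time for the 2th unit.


Formula: T_n = T_1 * (learning_rate)^(log2(n)) where learning_rate = rate/100
Doublings = log2(2) = 1
T_n = 84 * 0.85^1
T_n = 84 * 0.85 = 71.4 hours

71.4 hours


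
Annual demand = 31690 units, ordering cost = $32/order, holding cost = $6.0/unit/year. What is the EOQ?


Formula: EOQ = sqrt(2 * D * S / H)
Numerator: 2 * 31690 * 32 = 2028160
2DS/H = 2028160 / 6.0 = 338026.7
EOQ = sqrt(338026.7) = 581.4 units

581.4 units


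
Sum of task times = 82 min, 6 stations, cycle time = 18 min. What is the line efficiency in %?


Formula: Efficiency = Sum of Task Times / (N_stations * CT) * 100
Total station capacity = 6 stations * 18 min = 108 min
Efficiency = 82 / 108 * 100 = 75.9%

75.9%


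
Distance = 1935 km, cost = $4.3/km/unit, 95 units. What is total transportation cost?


TC = dist * cost * units = 1935 * 4.3 * 95 = $790447.50

$790447.50


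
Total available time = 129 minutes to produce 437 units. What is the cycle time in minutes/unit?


Formula: CT = Available Time / Number of Units
CT = 129 min / 437 units
CT = 0.3 min/unit

0.3 min/unit


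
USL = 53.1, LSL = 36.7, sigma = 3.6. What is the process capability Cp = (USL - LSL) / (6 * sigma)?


Cp = (53.1 - 36.7) / (6 * 3.6)

0.76


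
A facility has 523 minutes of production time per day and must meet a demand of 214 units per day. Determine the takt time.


Formula: Takt Time = Available Production Time / Customer Demand
Takt = 523 min/day / 214 units/day
Takt = 2.44 min/unit

2.44 min/unit


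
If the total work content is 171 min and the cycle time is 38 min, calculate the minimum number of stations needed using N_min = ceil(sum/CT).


Formula: N_min = ceil(Sum of Task Times / Cycle Time)
N_min = ceil(171 min / 38 min) = ceil(4.5)
N_min = 5 stations

5


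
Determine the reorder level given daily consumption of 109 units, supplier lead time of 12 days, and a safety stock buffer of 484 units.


Formula: ROP = (Daily Demand * Lead Time) + Safety Stock
Demand during lead time = 109 * 12 = 1308 units
ROP = 1308 + 484 = 1792 units

1792 units


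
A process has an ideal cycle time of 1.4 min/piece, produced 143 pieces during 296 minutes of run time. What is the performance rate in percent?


Formula: Performance = (Ideal CT * Total Count) / Run Time * 100
Ideal output time = 1.4 * 143 = 200.2 min
Performance = 200.2 / 296 * 100 = 67.6%

67.6%


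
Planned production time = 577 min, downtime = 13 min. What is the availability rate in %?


Formula: Availability = (Planned Time - Downtime) / Planned Time * 100
Uptime = 577 - 13 = 564 min
Availability = 564 / 577 * 100 = 97.7%

97.7%


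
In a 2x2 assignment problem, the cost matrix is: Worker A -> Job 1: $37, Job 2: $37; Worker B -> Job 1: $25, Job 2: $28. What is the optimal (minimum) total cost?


Option 1: A->1 + B->2 = $37 + $28 = $65
Option 2: A->2 + B->1 = $37 + $25 = $62
Min cost = min($65, $62) = $62

$62


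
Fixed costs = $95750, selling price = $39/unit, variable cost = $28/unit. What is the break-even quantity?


Formula: BEQ = Fixed Costs / (Price - Variable Cost)
Contribution margin = $39 - $28 = $11/unit
BEQ = ceil($95750 / $11/unit) = ceil(8704.55) = 8705 units

8705 units


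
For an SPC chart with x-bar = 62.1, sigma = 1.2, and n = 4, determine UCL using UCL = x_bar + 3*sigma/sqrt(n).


UCL = 62.1 + 3 * 1.2 / sqrt(4)

63.9


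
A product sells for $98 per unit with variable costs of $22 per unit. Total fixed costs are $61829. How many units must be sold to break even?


Formula: BEQ = Fixed Costs / (Price - Variable Cost)
Contribution margin = $98 - $22 = $76/unit
BEQ = ceil($61829 / $76/unit) = ceil(813.54) = 814 units

814 units
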